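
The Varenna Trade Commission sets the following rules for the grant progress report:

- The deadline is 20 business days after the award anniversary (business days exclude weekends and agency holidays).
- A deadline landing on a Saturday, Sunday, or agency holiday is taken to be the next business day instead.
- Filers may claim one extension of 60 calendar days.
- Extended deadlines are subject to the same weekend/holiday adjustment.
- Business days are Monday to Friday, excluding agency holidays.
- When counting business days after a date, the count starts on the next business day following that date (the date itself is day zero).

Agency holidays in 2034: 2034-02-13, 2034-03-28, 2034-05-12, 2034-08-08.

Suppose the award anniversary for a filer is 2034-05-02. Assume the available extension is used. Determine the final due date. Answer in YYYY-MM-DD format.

Starting the day after 2034-05-02 and counting 20 business days lands on 2034-05-31.
2034-05-31 (Wednesday) is already a business day.
Add the 60 calendar-day extension to 2034-05-31: 2034-07-30.
2034-07-30 is a Sunday, so it moves to the next business day, 2034-07-31 (Monday).
So the filing is due 2034-07-31.

2034-07-31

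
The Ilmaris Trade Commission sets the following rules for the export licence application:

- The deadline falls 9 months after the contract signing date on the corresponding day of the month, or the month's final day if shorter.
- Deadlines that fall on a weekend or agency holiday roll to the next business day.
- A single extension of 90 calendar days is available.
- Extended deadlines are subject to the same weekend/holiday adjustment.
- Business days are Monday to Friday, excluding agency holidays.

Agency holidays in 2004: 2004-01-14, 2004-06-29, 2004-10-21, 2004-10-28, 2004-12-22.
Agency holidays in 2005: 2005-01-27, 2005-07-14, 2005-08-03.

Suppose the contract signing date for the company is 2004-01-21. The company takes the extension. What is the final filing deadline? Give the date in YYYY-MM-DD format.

9 months after 2004-01-21, on the same day of the month, is 2004-10-21.
2004-10-21 falls on a listed holiday. Rolling to the next business day gives 2004-10-22, a Friday.
With the 90-day extension, 2004-10-22 becomes 2005-01-20.
2005-01-20 is a Thursday and not a listed holiday, so it stands.
So the filing is due 2005-01-20.

2005-01-20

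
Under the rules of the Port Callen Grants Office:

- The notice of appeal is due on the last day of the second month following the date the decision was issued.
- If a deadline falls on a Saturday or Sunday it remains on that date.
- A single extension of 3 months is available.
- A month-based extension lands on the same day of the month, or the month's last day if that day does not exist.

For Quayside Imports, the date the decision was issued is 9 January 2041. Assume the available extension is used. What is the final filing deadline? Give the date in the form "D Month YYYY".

2 months after 9 January 2041 falls in March 2041; the last day of that month is 31 March 2041.
31 March 2041 falls on a Sunday. The rules make no weekend/holiday allowance, so it remains 31 March 2041.
Add 3 months to 31 March 2041: 30 June 2041 (day 31 does not exist in June, so the month's last day is used).
30 June 2041 falls on a Sunday. The rules make no weekend/holiday allowance, so it remains 30 June 2041.
The final due date is 30 June 2041.

30 June 2041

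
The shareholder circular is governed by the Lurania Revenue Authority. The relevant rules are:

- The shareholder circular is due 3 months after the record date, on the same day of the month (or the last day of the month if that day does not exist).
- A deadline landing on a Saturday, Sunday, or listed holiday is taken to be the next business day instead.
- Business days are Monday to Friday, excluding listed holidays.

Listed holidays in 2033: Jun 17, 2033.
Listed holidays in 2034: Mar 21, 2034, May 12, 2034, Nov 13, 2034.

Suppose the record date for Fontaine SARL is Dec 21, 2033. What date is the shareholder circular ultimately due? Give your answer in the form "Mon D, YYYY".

Mar 22, 2034

3 months after Dec 21, 2033, on the same day of the month, is Mar 21, 2034.
Mar 21, 2034 falls on a listed holiday. Rolling to the next business day gives Mar 22, 2034, a Wednesday.
So the filing is due Mar 22, 2034.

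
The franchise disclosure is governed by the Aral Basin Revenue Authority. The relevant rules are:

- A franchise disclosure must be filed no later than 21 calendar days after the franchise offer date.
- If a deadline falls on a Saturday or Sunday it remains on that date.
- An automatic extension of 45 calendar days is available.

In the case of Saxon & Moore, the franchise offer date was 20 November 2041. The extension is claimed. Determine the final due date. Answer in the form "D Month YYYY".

25 January 2042

Adding 21 calendar days to 20 November 2041 gives 11 December 2041.
11 December 2041 falls on a Wednesday. The rules make no weekend/holiday allowance, so it remains 11 December 2041.
With the 45-day extension, 11 December 2041 becomes 25 January 2042.
No adjustment is made for weekends or holidays, so 25 January 2042 stands.
So the filing is due 25 January 2042.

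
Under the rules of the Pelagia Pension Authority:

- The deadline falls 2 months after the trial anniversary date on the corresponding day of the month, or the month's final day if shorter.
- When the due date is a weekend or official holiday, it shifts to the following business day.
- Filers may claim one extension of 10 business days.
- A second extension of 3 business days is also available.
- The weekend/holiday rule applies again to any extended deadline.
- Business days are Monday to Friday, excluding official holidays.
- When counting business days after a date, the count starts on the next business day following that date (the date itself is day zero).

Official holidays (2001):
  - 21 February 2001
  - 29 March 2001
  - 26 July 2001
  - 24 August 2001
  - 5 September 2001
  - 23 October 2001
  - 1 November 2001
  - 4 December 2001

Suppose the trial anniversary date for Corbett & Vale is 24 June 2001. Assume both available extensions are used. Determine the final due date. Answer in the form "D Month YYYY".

2 months after 24 June 2001, on the same day of the month, is 24 August 2001.
24 August 2001 is a listed holiday; the next business day is 27 August 2001 (Monday).
Applying the 10-business-day extension: 10 business days after 27 August 2001 is 11 September 2001.
11 September 2001 is a Tuesday and not a listed holiday, so it stands.
The 3-business-day extension runs from 11 September 2001 to 14 September 2001.
14 September 2001 falls on a Friday, which is a business day, so no adjustment is needed.
Deadline: 14 September 2001.

14 September 2001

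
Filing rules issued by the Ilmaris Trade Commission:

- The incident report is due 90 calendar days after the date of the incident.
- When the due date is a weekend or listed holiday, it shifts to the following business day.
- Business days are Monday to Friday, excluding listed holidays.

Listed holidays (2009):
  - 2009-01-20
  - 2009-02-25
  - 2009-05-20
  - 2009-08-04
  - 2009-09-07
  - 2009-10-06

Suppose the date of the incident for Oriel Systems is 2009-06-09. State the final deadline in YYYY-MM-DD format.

From 2009-06-09, 90 calendar days later is 2009-09-07.
2009-09-07 falls on a listed holiday. Rolling to the next business day gives 2009-09-08, a Tuesday.
So the filing is due 2009-09-08.

2009-09-08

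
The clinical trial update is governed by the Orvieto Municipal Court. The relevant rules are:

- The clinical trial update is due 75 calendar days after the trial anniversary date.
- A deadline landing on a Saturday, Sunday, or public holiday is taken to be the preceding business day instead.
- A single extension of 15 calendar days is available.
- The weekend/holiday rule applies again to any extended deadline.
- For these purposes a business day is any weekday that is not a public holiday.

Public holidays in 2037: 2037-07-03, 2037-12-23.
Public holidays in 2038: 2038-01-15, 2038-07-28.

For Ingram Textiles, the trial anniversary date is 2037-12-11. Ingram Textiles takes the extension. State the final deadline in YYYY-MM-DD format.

75 calendar days after 2037-12-11 is 2038-02-24.
2038-02-24 (Wednesday) is already a business day.
The 15-calendar-day extension moves the deadline from 2038-02-24 to 2038-03-11.
2038-03-11 falls on a Thursday, which is a business day, so no adjustment is needed.
Deadline: 2038-03-11.

2038-03-11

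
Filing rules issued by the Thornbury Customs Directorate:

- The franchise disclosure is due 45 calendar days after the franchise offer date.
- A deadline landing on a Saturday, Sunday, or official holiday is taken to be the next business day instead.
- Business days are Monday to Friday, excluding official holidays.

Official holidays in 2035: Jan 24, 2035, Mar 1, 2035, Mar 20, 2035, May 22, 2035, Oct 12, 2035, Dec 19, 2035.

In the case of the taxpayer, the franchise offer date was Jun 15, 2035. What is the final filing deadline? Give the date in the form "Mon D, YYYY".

Adding 45 calendar days to Jun 15, 2035 gives Jul 30, 2035.
Jul 30, 2035 falls on a Monday, which is a business day, so no adjustment is needed.
Final deadline: Jul 30, 2035.

Jul 30, 2035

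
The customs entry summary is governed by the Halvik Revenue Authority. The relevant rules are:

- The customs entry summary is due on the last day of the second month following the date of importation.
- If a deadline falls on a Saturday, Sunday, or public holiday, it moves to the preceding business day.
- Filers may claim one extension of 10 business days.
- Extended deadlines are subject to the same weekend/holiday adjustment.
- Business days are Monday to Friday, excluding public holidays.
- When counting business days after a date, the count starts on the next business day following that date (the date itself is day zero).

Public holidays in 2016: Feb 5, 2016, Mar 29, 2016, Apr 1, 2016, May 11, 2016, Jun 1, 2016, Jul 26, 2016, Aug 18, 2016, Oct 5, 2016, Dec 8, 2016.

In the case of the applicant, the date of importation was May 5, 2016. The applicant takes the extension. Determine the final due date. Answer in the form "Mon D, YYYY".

The second month after May 5, 2016 is July 2016, whose last day is Jul 31, 2016.
Because Jul 31, 2016 is a Sunday, the deadline becomes Jul 29, 2016 (Friday).
The 10-business-day extension runs from Jul 29, 2016 to Aug 12, 2016.
Aug 12, 2016 is a Friday and not a listed holiday, so it stands.
Final deadline: Aug 12, 2016.

Aug 12, 2016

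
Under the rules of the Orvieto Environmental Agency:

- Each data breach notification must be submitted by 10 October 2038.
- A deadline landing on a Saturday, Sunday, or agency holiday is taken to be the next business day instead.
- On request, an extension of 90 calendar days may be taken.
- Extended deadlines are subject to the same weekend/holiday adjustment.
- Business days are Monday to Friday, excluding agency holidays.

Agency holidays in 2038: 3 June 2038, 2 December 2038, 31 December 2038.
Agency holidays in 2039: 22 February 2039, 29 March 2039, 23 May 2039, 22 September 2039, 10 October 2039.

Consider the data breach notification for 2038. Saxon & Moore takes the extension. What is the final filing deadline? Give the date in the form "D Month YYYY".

The stated deadline is 10 October 2038.
10 October 2038 is a Sunday; the next business day is 11 October 2038 (Monday).
Add the 90 calendar-day extension to 11 October 2038: 9 January 2039.
9 January 2039 is a Sunday; the next business day is 10 January 2039 (Monday).
So the filing is due 10 January 2039.

10 January 2039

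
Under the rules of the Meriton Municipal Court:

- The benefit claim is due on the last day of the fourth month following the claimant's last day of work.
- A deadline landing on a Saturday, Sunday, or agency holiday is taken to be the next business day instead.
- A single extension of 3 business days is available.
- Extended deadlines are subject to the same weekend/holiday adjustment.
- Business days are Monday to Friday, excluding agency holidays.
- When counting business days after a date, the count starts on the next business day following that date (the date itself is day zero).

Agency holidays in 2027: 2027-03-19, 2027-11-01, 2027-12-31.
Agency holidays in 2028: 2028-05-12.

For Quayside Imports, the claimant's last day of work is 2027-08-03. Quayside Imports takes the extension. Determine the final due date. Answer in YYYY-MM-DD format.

The fourth month after 2027-08-03 is December 2027, whose last day is 2027-12-31.
2027-12-31 falls on a listed holiday. Rolling to the next business day gives 2028-01-03, a Monday.
Applying the 3-business-day extension: 3 business days after 2028-01-03 is 2028-01-06.
Since 2028-01-06 is a Thursday and not a holiday, the date is unchanged.
Final deadline: 2028-01-06.

2028-01-06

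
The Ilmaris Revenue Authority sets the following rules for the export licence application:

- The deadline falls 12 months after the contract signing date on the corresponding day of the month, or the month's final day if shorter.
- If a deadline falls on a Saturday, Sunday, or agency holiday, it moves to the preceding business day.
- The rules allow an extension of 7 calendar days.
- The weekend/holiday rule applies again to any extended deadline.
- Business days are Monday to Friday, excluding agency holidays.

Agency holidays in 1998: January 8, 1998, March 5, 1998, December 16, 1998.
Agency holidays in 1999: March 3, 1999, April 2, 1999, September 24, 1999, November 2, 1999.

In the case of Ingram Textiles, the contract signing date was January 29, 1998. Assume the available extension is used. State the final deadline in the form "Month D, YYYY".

February 5, 1999

12 months after January 29, 1998, on the same day of the month, is January 29, 1999.
January 29, 1999 (Friday) is already a business day.
With the 7-day extension, January 29, 1999 becomes February 5, 1999.
Since February 5, 1999 is a Friday and not a holiday, the date is unchanged.
Final deadline: February 5, 1999.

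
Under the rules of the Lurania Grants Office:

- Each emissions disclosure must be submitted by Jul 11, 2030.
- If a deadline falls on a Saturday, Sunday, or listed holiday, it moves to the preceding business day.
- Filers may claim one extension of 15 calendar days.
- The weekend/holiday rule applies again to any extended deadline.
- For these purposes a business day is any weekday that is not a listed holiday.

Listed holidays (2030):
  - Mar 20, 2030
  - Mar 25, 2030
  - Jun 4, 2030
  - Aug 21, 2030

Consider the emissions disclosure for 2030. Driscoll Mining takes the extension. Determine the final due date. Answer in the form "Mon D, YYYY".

Jul 26, 2030

The stated deadline is Jul 11, 2030.
Jul 11, 2030 falls on a Thursday, which is a business day, so no adjustment is needed.
The 15-calendar-day extension moves the deadline from Jul 11, 2030 to Jul 26, 2030.
Jul 26, 2030 (Friday) is already a business day.
The final due date is Jul 26, 2030.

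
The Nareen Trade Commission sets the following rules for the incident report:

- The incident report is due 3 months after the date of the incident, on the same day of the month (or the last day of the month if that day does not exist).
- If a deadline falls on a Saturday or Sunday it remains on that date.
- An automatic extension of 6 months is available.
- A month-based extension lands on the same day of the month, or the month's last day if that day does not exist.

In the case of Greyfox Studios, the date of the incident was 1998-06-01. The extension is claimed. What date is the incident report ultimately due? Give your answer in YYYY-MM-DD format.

1999-03-01

3 months from 1998-06-01 is 1998-09-01.
1998-09-01 falls on a Tuesday. The rules make no weekend/holiday allowance, so it remains 1998-09-01.
Add 6 months to 1998-09-01: 1999-03-01.
1999-03-01 is a Monday; no weekend or holiday adjustment applies.
The final due date is 1999-03-01.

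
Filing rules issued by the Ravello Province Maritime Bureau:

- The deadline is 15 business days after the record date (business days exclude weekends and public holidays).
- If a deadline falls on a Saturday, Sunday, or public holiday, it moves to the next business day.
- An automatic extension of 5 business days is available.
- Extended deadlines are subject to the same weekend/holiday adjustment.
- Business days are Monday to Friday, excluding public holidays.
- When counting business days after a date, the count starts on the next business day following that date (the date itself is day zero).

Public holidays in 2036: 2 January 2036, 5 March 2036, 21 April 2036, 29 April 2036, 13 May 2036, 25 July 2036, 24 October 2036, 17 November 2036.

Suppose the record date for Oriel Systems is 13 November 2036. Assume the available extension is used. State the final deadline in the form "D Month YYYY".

12 December 2036

15 business days after 13 November 2036, excluding weekends and holidays, is 5 December 2036.
5 December 2036 is a Friday and not a listed holiday, so it stands.
Counting 5 further business days from 5 December 2036 reaches 12 December 2036.
12 December 2036 falls on a Friday, which is a business day, so no adjustment is needed.
Final deadline: 12 December 2036.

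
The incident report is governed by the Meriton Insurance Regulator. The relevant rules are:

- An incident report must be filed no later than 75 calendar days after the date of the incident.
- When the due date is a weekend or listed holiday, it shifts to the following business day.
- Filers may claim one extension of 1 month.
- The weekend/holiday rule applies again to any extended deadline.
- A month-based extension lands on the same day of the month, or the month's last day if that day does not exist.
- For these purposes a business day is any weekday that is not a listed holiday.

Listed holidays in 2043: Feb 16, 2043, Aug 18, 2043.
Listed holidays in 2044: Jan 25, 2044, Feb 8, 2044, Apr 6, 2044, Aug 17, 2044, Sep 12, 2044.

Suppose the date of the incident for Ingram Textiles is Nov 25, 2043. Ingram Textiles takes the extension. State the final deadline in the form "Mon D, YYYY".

From Nov 25, 2043, 75 calendar days later is Feb 8, 2044.
Feb 8, 2044 is a listed holiday; the next business day is Feb 9, 2044 (Tuesday).
Applying the 1 month extension: 1 month after Feb 9, 2044 is Mar 9, 2044.
Mar 9, 2044 falls on a Wednesday, which is a business day, so no adjustment is needed.
So the filing is due Mar 9, 2044.

Mar 9, 2044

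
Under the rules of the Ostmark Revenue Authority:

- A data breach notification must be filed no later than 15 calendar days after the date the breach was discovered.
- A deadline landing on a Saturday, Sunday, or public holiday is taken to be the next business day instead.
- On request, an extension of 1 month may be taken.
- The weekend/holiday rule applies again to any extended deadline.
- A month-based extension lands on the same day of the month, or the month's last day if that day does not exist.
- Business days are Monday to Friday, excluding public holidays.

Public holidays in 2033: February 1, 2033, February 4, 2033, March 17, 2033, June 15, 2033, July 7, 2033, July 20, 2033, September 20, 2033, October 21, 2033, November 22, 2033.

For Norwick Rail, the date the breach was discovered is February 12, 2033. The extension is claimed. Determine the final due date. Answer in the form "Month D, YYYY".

March 28, 2033

Adding 15 calendar days to February 12, 2033 gives February 27, 2033.
Because February 27, 2033 is a Sunday, the deadline becomes February 28, 2033 (Monday).
Add 1 month to February 28, 2033: March 28, 2033.
March 28, 2033 falls on a Monday, which is a business day, so no adjustment is needed.
So the filing is due March 28, 2033.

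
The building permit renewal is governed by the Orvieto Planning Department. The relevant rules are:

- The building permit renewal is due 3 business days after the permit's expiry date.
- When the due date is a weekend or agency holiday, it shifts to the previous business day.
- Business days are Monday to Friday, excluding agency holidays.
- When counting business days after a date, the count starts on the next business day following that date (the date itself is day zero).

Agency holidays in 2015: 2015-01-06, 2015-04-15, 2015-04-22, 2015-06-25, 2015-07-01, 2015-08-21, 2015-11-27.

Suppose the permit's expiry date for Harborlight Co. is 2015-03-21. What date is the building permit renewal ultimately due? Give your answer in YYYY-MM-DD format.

2015-03-25

3 business days after 2015-03-21, excluding weekends and holidays, is 2015-03-25.
2015-03-25 falls on a Wednesday, which is a business day, so no adjustment is needed.
The final due date is 2015-03-25.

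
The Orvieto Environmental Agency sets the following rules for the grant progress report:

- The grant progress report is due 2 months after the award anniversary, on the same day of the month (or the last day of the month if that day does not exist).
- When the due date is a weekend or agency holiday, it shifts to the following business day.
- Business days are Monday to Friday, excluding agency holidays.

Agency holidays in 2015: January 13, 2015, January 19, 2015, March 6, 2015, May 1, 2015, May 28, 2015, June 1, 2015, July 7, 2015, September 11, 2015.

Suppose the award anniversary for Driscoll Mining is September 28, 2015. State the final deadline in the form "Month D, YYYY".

2 months from September 28, 2015 is November 28, 2015.
November 28, 2015 is a Saturday; the next business day is November 30, 2015 (Monday).
So the filing is due November 30, 2015.

November 30, 2015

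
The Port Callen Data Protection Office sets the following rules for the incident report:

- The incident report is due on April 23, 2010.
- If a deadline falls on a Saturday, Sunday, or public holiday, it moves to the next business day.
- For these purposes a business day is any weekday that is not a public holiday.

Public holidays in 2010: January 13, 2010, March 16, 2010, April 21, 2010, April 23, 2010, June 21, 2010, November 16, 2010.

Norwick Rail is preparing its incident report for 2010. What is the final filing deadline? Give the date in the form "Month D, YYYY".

April 26, 2010

The statutory due date is April 23, 2010.
Because April 23, 2010 is a listed holiday, the deadline becomes April 26, 2010 (Monday).
So the filing is due April 26, 2010.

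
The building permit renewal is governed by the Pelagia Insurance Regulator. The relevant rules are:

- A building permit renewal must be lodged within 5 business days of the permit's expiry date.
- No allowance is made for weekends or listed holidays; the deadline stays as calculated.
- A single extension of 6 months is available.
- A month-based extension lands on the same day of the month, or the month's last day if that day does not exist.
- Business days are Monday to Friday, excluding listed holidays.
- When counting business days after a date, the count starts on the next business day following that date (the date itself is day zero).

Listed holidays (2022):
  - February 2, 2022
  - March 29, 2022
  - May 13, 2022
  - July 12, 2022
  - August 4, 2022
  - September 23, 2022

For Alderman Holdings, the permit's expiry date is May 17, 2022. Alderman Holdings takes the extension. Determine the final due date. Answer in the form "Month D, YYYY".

5 business days after May 17, 2022, excluding weekends and holidays, is May 24, 2022.
May 24, 2022 falls on a Tuesday. The rules make no weekend/holiday allowance, so it remains May 24, 2022.
Applying the 6 months extension: 6 months after May 24, 2022 is November 24, 2022.
No adjustment is made for weekends or holidays, so November 24, 2022 stands.
Final deadline: November 24, 2022.

November 24, 2022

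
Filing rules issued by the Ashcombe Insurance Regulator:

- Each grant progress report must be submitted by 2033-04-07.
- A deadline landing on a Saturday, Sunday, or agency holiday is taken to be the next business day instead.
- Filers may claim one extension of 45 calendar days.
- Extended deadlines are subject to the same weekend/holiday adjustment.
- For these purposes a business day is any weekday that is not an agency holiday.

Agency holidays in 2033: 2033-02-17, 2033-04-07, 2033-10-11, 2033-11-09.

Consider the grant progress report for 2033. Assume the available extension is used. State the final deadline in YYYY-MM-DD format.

2033-05-23

The stated deadline is 2033-04-07.
2033-04-07 falls on a listed holiday. Rolling to the next business day gives 2033-04-08, a Friday.
With the 45-day extension, 2033-04-08 becomes 2033-05-23.
2033-05-23 (Monday) is already a business day.
Deadline: 2033-05-23.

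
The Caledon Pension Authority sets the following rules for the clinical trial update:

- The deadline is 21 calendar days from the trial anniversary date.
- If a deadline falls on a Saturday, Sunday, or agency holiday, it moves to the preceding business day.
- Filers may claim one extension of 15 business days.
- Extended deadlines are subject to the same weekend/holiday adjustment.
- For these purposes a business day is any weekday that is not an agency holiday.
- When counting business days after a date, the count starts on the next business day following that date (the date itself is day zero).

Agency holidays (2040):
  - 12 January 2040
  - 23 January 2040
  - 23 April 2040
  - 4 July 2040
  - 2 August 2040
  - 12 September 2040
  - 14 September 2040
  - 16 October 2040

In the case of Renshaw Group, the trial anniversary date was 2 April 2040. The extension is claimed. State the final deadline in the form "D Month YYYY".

14 May 2040

From 2 April 2040, 21 calendar days later is 23 April 2040.
23 April 2040 is a listed holiday, so it moves to the preceding business day, 20 April 2040 (Friday).
Counting 15 further business days from 20 April 2040 reaches 14 May 2040.
14 May 2040 (Monday) is already a business day.
Deadline: 14 May 2040.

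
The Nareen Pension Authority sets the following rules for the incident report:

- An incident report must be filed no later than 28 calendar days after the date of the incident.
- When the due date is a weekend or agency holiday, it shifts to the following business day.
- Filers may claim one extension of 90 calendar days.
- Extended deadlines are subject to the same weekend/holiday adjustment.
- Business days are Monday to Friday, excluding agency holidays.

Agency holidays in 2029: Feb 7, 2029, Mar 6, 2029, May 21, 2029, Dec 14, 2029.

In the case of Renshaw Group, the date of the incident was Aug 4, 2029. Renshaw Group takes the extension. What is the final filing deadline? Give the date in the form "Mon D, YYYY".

Trigger date Aug 4, 2029 + 28 calendar days = Sep 1, 2029.
Because Sep 1, 2029 is a Saturday, the deadline becomes Sep 3, 2029 (Monday).
The 90-calendar-day extension moves the deadline from Sep 3, 2029 to Dec 2, 2029.
Dec 2, 2029 is a Sunday; the next business day is Dec 3, 2029 (Monday).
So the filing is due Dec 3, 2029.

Dec 3, 2029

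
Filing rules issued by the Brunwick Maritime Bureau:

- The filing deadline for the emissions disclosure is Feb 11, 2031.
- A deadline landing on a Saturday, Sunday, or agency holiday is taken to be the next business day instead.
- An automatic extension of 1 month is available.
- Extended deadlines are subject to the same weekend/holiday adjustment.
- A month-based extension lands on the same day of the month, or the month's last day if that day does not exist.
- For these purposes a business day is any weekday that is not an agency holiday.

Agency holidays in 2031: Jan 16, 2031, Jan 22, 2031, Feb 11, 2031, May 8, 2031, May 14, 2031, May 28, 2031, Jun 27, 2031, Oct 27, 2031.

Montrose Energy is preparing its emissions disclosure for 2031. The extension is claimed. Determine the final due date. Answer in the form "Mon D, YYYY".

Mar 12, 2031

The statutory due date is Feb 11, 2031.
Feb 11, 2031 falls on a listed holiday. Rolling to the next business day gives Feb 12, 2031, a Wednesday.
The 1 month extension carries Feb 12, 2031 to Mar 12, 2031.
Mar 12, 2031 is a Wednesday and not a listed holiday, so it stands.
The final due date is Mar 12, 2031.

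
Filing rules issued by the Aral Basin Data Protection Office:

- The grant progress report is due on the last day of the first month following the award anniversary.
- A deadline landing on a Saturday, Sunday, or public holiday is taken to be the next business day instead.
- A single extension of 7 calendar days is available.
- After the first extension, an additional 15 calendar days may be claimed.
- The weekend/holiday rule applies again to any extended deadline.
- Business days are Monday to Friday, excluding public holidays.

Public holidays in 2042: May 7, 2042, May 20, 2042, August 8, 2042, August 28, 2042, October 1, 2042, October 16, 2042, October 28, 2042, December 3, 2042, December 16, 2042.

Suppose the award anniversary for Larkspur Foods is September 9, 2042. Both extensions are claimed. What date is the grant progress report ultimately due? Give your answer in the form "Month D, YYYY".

November 24, 2042

1 month after September 9, 2042 falls in October 2042; the last day of that month is October 31, 2042.
October 31, 2042 is a Friday and not a listed holiday, so it stands.
Add the 7 calendar-day extension to October 31, 2042: November 7, 2042.
November 7, 2042 (Friday) is already a business day.
Add the 15 calendar-day extension to November 7, 2042: November 22, 2042.
November 22, 2042 is a Saturday; the next business day is November 24, 2042 (Monday).
So the filing is due November 24, 2042.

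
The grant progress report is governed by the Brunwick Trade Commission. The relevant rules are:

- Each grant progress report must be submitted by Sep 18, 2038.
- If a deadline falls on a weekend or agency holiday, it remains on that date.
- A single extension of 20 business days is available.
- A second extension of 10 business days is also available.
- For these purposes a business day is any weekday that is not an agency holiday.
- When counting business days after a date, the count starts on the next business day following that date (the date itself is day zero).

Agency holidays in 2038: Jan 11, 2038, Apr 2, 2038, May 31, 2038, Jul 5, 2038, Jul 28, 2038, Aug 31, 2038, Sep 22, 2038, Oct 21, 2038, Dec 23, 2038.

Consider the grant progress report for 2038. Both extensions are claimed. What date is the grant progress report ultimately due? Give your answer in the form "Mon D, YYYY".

Nov 2, 2038

The statutory due date is Sep 18, 2038.
No adjustment is made for weekends or holidays, so Sep 18, 2038 stands.
Counting 20 further business days from Sep 18, 2038 reaches Oct 18, 2038.
No adjustment is made for weekends or holidays, so Oct 18, 2038 stands.
Applying the 10-business-day extension: 10 business days after Oct 18, 2038 is Nov 2, 2038.
No adjustment is made for weekends or holidays, so Nov 2, 2038 stands.
Final deadline: Nov 2, 2038.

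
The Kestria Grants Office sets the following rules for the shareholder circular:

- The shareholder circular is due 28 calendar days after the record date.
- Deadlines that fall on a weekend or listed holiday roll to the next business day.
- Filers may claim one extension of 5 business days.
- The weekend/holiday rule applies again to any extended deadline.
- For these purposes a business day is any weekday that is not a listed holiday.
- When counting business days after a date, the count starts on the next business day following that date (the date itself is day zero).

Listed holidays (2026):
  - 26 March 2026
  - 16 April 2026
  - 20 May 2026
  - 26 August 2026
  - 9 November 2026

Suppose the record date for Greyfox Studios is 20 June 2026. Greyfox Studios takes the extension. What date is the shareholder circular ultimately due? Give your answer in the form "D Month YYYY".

28 calendar days after 20 June 2026 is 18 July 2026.
18 July 2026 is a Saturday; the next business day is 20 July 2026 (Monday).
The 5-business-day extension runs from 20 July 2026 to 27 July 2026.
27 July 2026 is a Monday and not a listed holiday, so it stands.
Final deadline: 27 July 2026.

27 July 2026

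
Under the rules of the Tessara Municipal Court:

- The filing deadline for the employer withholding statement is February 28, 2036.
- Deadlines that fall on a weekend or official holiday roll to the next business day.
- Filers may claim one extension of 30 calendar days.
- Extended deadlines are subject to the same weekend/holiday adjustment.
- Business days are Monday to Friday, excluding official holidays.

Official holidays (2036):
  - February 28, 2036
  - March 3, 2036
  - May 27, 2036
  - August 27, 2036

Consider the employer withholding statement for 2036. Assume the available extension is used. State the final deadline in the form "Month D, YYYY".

March 31, 2036

The statutory due date is February 28, 2036.
February 28, 2036 falls on a listed holiday. Rolling to the next business day gives February 29, 2036, a Friday.
With the 30-day extension, February 29, 2036 becomes March 30, 2036.
March 30, 2036 falls on a Sunday. Rolling to the next business day gives March 31, 2036, a Monday.
The final due date is March 31, 2036.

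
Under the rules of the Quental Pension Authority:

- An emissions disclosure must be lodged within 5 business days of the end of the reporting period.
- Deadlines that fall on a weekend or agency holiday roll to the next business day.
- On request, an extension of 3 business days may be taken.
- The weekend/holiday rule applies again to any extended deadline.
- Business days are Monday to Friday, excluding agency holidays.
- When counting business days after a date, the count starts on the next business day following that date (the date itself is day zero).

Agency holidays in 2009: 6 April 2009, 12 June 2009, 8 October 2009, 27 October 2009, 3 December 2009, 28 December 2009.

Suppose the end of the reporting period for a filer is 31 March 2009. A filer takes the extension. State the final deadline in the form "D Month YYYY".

13 April 2009

Starting the day after 31 March 2009 and counting 5 business days lands on 8 April 2009.
8 April 2009 (Wednesday) is already a business day.
Counting 3 further business days from 8 April 2009 reaches 13 April 2009.
13 April 2009 falls on a Monday, which is a business day, so no adjustment is needed.
Deadline: 13 April 2009.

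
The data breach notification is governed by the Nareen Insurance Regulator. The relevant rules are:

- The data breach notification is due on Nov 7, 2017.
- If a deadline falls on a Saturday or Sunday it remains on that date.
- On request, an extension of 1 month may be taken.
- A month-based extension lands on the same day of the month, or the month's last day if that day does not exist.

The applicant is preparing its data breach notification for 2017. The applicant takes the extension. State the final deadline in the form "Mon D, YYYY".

The statutory due date is Nov 7, 2017.
Nov 7, 2017 falls on a Tuesday. The rules make no weekend/holiday allowance, so it remains Nov 7, 2017.
The 1 month extension carries Nov 7, 2017 to Dec 7, 2017.
Dec 7, 2017 is a Thursday; no weekend or holiday adjustment applies.
So the filing is due Dec 7, 2017.

Dec 7, 2017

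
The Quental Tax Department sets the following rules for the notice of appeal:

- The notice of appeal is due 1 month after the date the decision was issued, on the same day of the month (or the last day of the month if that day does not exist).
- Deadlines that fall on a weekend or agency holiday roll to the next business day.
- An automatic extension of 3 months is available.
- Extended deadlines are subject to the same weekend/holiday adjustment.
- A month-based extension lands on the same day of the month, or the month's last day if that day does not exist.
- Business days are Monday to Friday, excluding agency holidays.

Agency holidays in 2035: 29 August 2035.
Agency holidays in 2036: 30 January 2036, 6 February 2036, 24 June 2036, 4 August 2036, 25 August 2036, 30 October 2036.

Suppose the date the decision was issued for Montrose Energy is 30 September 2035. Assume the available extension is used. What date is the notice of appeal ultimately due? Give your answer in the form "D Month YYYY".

31 January 2036

1 month from 30 September 2035 is 30 October 2035.
30 October 2035 falls on a Tuesday, which is a business day, so no adjustment is needed.
Add 3 months to 30 October 2035: 30 January 2036.
30 January 2036 is a listed holiday, so it moves to the next business day, 31 January 2036 (Thursday).
Deadline: 31 January 2036.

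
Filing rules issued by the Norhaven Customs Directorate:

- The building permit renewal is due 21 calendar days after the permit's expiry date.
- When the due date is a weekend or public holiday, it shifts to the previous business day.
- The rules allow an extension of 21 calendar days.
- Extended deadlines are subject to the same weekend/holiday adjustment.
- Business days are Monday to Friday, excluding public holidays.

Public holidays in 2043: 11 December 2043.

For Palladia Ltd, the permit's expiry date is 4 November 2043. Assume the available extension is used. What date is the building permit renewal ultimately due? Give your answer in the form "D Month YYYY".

16 December 2043

Trigger date 4 November 2043 + 21 calendar days = 25 November 2043.
25 November 2043 (Wednesday) is already a business day.
Add the 21 calendar-day extension to 25 November 2043: 16 December 2043.
Since 16 December 2043 is a Wednesday and not a holiday, the date is unchanged.
The final due date is 16 December 2043.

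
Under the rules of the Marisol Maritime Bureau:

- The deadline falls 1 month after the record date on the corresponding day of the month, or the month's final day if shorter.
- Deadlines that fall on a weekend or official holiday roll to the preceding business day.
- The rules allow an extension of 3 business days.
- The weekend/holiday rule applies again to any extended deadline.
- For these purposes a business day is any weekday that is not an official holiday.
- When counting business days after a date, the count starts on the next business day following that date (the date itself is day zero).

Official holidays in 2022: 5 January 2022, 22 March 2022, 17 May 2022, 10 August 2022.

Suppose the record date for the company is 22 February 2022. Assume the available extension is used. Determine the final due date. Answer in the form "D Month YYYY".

25 March 2022

Moving 1 month forward from 22 February 2022 on the corresponding day gives 22 March 2022.
22 March 2022 is a listed holiday, so it moves to the preceding business day, 21 March 2022 (Monday).
The 3-business-day extension runs from 21 March 2022 to 25 March 2022.
Since 25 March 2022 is a Friday and not a holiday, the date is unchanged.
Final deadline: 25 March 2022.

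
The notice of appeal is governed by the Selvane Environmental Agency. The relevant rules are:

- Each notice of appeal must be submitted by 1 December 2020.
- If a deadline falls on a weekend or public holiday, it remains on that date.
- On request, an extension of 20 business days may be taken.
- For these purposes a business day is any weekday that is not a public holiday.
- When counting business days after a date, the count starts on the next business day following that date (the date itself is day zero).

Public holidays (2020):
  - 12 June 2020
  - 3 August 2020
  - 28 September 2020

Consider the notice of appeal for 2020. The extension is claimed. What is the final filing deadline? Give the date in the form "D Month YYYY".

The statutory due date is 1 December 2020.
1 December 2020 falls on a Tuesday. The rules make no weekend/holiday allowance, so it remains 1 December 2020.
Counting 20 further business days from 1 December 2020 reaches 29 December 2020.
29 December 2020 is a Tuesday; no weekend or holiday adjustment applies.
Final deadline: 29 December 2020.

29 December 2020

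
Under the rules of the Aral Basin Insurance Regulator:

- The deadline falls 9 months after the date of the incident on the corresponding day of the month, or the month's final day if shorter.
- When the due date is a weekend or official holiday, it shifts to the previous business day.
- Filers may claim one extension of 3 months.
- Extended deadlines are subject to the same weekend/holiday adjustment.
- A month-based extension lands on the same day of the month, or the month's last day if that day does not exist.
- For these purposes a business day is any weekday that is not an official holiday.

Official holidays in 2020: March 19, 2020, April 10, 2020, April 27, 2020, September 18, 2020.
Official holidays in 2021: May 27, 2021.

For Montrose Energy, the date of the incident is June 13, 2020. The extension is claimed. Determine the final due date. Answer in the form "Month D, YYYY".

Moving 9 months forward from June 13, 2020 on the corresponding day gives March 13, 2021.
March 13, 2021 is a Saturday, so it moves to the preceding business day, March 12, 2021 (Friday).
The 3 months extension carries March 12, 2021 to June 12, 2021.
June 12, 2021 is a Saturday; the preceding business day is June 11, 2021 (Friday).
Final deadline: June 11, 2021.

June 11, 2021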